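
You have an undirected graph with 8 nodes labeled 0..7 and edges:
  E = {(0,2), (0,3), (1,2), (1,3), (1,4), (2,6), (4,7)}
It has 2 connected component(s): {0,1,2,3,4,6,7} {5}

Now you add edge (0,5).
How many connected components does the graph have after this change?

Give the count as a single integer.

Answer: 1

Derivation:
Initial component count: 2
Add (0,5): merges two components. Count decreases: 2 -> 1.
New component count: 1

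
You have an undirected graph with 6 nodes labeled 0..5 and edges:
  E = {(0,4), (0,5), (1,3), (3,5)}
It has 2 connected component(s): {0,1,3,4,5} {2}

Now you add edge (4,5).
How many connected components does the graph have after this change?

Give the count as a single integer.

Initial component count: 2
Add (4,5): endpoints already in same component. Count unchanged: 2.
New component count: 2

Answer: 2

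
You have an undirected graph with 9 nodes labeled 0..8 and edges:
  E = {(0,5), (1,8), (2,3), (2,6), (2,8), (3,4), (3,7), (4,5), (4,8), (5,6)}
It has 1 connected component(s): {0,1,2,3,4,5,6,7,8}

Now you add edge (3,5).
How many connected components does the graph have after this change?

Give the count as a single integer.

Answer: 1

Derivation:
Initial component count: 1
Add (3,5): endpoints already in same component. Count unchanged: 1.
New component count: 1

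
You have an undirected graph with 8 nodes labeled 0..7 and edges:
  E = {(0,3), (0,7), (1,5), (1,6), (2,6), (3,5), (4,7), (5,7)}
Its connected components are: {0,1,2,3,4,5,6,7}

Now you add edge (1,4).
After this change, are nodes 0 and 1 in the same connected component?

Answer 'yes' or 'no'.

Answer: yes

Derivation:
Initial components: {0,1,2,3,4,5,6,7}
Adding edge (1,4): both already in same component {0,1,2,3,4,5,6,7}. No change.
New components: {0,1,2,3,4,5,6,7}
Are 0 and 1 in the same component? yes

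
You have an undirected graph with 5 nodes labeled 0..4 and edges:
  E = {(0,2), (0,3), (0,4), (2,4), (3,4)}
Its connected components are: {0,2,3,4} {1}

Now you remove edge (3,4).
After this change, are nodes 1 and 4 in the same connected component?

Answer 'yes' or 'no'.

Answer: no

Derivation:
Initial components: {0,2,3,4} {1}
Removing edge (3,4): not a bridge — component count unchanged at 2.
New components: {0,2,3,4} {1}
Are 1 and 4 in the same component? no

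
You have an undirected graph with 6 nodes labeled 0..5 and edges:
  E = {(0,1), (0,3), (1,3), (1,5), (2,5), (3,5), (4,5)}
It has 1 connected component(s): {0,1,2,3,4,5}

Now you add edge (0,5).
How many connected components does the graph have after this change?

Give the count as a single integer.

Initial component count: 1
Add (0,5): endpoints already in same component. Count unchanged: 1.
New component count: 1

Answer: 1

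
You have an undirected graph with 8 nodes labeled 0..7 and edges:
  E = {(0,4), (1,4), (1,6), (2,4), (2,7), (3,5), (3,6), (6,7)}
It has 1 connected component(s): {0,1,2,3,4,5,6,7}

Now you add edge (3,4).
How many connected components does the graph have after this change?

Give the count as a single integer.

Answer: 1

Derivation:
Initial component count: 1
Add (3,4): endpoints already in same component. Count unchanged: 1.
New component count: 1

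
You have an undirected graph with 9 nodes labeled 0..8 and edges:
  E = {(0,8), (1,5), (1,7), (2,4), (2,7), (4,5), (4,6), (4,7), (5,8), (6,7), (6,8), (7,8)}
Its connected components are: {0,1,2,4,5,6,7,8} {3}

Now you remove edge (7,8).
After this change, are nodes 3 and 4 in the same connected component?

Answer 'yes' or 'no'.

Answer: no

Derivation:
Initial components: {0,1,2,4,5,6,7,8} {3}
Removing edge (7,8): not a bridge — component count unchanged at 2.
New components: {0,1,2,4,5,6,7,8} {3}
Are 3 and 4 in the same component? no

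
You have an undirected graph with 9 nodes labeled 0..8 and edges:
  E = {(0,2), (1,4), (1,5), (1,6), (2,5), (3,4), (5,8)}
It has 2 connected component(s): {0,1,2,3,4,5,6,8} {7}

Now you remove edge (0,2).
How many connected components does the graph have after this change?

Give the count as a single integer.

Initial component count: 2
Remove (0,2): it was a bridge. Count increases: 2 -> 3.
  After removal, components: {0} {1,2,3,4,5,6,8} {7}
New component count: 3

Answer: 3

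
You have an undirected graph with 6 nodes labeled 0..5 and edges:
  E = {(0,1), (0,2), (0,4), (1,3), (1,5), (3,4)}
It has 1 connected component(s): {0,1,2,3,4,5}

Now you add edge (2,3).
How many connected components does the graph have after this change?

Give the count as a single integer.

Answer: 1

Derivation:
Initial component count: 1
Add (2,3): endpoints already in same component. Count unchanged: 1.
New component count: 1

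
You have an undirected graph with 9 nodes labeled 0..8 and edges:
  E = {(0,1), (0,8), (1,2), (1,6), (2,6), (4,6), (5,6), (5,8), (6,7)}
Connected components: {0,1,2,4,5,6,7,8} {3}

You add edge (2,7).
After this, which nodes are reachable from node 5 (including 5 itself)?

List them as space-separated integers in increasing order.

Before: nodes reachable from 5: {0,1,2,4,5,6,7,8}
Adding (2,7): both endpoints already in same component. Reachability from 5 unchanged.
After: nodes reachable from 5: {0,1,2,4,5,6,7,8}

Answer: 0 1 2 4 5 6 7 8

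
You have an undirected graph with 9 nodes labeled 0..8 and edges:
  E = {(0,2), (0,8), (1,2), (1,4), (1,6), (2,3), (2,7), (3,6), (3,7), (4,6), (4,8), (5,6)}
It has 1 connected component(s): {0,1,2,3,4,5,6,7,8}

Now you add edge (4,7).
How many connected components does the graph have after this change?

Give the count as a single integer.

Initial component count: 1
Add (4,7): endpoints already in same component. Count unchanged: 1.
New component count: 1

Answer: 1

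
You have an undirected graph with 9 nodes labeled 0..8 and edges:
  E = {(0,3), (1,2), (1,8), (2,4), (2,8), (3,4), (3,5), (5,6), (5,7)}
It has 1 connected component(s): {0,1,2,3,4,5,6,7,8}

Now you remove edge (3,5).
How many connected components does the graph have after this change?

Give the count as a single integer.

Answer: 2

Derivation:
Initial component count: 1
Remove (3,5): it was a bridge. Count increases: 1 -> 2.
  After removal, components: {0,1,2,3,4,8} {5,6,7}
New component count: 2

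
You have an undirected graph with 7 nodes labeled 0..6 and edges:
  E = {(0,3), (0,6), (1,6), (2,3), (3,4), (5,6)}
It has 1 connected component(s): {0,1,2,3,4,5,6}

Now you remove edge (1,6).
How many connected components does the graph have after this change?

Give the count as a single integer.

Initial component count: 1
Remove (1,6): it was a bridge. Count increases: 1 -> 2.
  After removal, components: {0,2,3,4,5,6} {1}
New component count: 2

Answer: 2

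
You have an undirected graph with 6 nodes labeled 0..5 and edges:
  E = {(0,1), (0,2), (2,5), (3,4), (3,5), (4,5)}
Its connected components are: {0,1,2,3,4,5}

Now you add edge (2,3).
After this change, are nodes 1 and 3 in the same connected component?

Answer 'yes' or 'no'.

Initial components: {0,1,2,3,4,5}
Adding edge (2,3): both already in same component {0,1,2,3,4,5}. No change.
New components: {0,1,2,3,4,5}
Are 1 and 3 in the same component? yes

Answer: yes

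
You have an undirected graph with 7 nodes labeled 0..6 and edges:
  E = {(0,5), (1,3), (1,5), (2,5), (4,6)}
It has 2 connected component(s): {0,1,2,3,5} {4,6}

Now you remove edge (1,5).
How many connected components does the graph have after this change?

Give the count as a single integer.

Answer: 3

Derivation:
Initial component count: 2
Remove (1,5): it was a bridge. Count increases: 2 -> 3.
  After removal, components: {0,2,5} {1,3} {4,6}
New component count: 3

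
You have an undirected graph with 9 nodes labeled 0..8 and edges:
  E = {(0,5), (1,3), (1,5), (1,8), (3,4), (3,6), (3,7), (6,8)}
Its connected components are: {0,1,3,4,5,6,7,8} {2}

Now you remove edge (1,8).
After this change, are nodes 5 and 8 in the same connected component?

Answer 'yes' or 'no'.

Initial components: {0,1,3,4,5,6,7,8} {2}
Removing edge (1,8): not a bridge — component count unchanged at 2.
New components: {0,1,3,4,5,6,7,8} {2}
Are 5 and 8 in the same component? yes

Answer: yes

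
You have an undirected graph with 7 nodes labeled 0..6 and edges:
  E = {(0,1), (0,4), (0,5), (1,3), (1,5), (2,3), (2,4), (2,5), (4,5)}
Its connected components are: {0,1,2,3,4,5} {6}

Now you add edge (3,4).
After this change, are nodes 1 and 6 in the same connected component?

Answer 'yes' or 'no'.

Initial components: {0,1,2,3,4,5} {6}
Adding edge (3,4): both already in same component {0,1,2,3,4,5}. No change.
New components: {0,1,2,3,4,5} {6}
Are 1 and 6 in the same component? no

Answer: no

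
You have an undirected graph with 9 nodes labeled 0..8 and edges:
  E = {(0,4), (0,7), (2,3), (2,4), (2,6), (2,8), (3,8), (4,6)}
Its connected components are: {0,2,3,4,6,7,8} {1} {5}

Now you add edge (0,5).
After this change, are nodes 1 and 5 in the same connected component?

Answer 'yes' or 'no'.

Initial components: {0,2,3,4,6,7,8} {1} {5}
Adding edge (0,5): merges {0,2,3,4,6,7,8} and {5}.
New components: {0,2,3,4,5,6,7,8} {1}
Are 1 and 5 in the same component? no

Answer: no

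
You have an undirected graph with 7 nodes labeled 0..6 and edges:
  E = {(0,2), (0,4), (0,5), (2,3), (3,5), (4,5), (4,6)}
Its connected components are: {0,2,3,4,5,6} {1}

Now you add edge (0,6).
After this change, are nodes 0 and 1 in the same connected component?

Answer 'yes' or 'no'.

Answer: no

Derivation:
Initial components: {0,2,3,4,5,6} {1}
Adding edge (0,6): both already in same component {0,2,3,4,5,6}. No change.
New components: {0,2,3,4,5,6} {1}
Are 0 and 1 in the same component? no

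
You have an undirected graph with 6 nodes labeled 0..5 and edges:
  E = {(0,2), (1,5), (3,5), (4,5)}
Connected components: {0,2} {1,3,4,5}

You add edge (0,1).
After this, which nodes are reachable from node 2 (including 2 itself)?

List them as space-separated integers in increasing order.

Answer: 0 1 2 3 4 5

Derivation:
Before: nodes reachable from 2: {0,2}
Adding (0,1): merges 2's component with another. Reachability grows.
After: nodes reachable from 2: {0,1,2,3,4,5}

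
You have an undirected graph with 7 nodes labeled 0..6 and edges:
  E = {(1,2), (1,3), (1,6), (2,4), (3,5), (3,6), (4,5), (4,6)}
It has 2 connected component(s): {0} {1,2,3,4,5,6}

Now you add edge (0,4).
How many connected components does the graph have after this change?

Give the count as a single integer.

Answer: 1

Derivation:
Initial component count: 2
Add (0,4): merges two components. Count decreases: 2 -> 1.
New component count: 1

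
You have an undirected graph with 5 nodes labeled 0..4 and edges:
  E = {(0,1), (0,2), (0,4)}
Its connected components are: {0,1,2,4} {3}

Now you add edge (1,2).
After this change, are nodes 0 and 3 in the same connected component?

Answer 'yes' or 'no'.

Answer: no

Derivation:
Initial components: {0,1,2,4} {3}
Adding edge (1,2): both already in same component {0,1,2,4}. No change.
New components: {0,1,2,4} {3}
Are 0 and 3 in the same component? no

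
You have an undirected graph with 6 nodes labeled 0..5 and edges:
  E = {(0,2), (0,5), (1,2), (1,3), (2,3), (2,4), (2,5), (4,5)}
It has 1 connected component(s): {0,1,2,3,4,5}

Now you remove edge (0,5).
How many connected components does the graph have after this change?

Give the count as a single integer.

Answer: 1

Derivation:
Initial component count: 1
Remove (0,5): not a bridge. Count unchanged: 1.
  After removal, components: {0,1,2,3,4,5}
New component count: 1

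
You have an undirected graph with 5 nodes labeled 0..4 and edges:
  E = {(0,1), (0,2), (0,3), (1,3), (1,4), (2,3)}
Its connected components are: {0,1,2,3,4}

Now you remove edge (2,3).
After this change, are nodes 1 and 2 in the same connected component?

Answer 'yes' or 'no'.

Initial components: {0,1,2,3,4}
Removing edge (2,3): not a bridge — component count unchanged at 1.
New components: {0,1,2,3,4}
Are 1 and 2 in the same component? yes

Answer: yes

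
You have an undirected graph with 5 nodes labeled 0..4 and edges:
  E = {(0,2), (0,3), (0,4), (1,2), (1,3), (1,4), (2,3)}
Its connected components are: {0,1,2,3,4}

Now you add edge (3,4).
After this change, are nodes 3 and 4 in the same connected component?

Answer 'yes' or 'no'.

Initial components: {0,1,2,3,4}
Adding edge (3,4): both already in same component {0,1,2,3,4}. No change.
New components: {0,1,2,3,4}
Are 3 and 4 in the same component? yes

Answer: yes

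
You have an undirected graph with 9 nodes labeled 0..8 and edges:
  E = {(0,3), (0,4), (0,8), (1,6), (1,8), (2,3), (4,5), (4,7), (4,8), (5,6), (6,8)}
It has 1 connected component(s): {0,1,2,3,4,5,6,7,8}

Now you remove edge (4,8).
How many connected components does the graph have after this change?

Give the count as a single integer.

Initial component count: 1
Remove (4,8): not a bridge. Count unchanged: 1.
  After removal, components: {0,1,2,3,4,5,6,7,8}
New component count: 1

Answer: 1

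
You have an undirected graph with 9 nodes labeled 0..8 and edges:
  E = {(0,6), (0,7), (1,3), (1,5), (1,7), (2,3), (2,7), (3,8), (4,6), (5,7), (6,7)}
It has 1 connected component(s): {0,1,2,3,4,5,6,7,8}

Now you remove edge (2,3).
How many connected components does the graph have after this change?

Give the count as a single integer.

Initial component count: 1
Remove (2,3): not a bridge. Count unchanged: 1.
  After removal, components: {0,1,2,3,4,5,6,7,8}
New component count: 1

Answer: 1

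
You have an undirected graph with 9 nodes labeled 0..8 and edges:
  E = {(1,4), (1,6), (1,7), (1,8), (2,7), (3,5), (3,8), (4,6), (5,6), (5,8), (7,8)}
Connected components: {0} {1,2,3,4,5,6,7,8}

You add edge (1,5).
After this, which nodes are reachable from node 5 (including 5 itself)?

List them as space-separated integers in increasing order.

Before: nodes reachable from 5: {1,2,3,4,5,6,7,8}
Adding (1,5): both endpoints already in same component. Reachability from 5 unchanged.
After: nodes reachable from 5: {1,2,3,4,5,6,7,8}

Answer: 1 2 3 4 5 6 7 8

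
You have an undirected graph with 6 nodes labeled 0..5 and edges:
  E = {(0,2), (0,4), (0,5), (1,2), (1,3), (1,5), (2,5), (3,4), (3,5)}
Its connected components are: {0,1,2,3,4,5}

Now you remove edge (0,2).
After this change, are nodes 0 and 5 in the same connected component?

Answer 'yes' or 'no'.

Answer: yes

Derivation:
Initial components: {0,1,2,3,4,5}
Removing edge (0,2): not a bridge — component count unchanged at 1.
New components: {0,1,2,3,4,5}
Are 0 and 5 in the same component? yes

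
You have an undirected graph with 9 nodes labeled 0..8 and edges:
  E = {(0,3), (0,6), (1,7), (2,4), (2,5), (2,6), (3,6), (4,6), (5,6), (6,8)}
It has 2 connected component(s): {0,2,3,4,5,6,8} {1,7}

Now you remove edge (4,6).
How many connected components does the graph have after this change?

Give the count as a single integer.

Initial component count: 2
Remove (4,6): not a bridge. Count unchanged: 2.
  After removal, components: {0,2,3,4,5,6,8} {1,7}
New component count: 2

Answer: 2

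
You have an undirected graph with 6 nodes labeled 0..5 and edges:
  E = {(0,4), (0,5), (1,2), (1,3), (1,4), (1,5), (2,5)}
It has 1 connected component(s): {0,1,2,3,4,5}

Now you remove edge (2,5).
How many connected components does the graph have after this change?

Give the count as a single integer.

Initial component count: 1
Remove (2,5): not a bridge. Count unchanged: 1.
  After removal, components: {0,1,2,3,4,5}
New component count: 1

Answer: 1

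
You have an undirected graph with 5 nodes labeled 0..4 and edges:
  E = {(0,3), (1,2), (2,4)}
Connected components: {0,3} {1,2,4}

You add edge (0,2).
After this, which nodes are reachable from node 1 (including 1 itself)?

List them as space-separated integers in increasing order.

Answer: 0 1 2 3 4

Derivation:
Before: nodes reachable from 1: {1,2,4}
Adding (0,2): merges 1's component with another. Reachability grows.
After: nodes reachable from 1: {0,1,2,3,4}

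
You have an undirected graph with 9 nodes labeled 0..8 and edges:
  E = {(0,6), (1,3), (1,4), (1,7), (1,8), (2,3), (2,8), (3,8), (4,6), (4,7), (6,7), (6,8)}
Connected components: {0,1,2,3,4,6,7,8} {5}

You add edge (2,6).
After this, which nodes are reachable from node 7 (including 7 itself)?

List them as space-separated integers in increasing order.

Before: nodes reachable from 7: {0,1,2,3,4,6,7,8}
Adding (2,6): both endpoints already in same component. Reachability from 7 unchanged.
After: nodes reachable from 7: {0,1,2,3,4,6,7,8}

Answer: 0 1 2 3 4 6 7 8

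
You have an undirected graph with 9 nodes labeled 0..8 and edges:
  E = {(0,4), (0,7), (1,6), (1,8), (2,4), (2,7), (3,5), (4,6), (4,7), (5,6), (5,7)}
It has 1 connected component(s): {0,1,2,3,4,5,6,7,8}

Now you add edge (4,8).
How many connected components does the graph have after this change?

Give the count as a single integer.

Initial component count: 1
Add (4,8): endpoints already in same component. Count unchanged: 1.
New component count: 1

Answer: 1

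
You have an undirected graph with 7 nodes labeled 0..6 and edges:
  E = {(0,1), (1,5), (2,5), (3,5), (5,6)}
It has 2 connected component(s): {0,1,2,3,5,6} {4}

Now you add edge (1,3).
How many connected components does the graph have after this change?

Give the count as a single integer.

Answer: 2

Derivation:
Initial component count: 2
Add (1,3): endpoints already in same component. Count unchanged: 2.
New component count: 2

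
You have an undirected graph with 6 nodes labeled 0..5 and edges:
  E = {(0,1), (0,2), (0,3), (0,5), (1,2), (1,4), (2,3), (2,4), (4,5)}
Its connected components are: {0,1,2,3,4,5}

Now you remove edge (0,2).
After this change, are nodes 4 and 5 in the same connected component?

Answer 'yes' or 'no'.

Answer: yes

Derivation:
Initial components: {0,1,2,3,4,5}
Removing edge (0,2): not a bridge — component count unchanged at 1.
New components: {0,1,2,3,4,5}
Are 4 and 5 in the same component? yes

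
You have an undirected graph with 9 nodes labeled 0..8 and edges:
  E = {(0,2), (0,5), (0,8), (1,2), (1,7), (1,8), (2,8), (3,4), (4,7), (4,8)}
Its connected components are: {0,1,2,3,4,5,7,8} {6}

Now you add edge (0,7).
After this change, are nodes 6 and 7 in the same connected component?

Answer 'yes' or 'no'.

Answer: no

Derivation:
Initial components: {0,1,2,3,4,5,7,8} {6}
Adding edge (0,7): both already in same component {0,1,2,3,4,5,7,8}. No change.
New components: {0,1,2,3,4,5,7,8} {6}
Are 6 and 7 in the same component? no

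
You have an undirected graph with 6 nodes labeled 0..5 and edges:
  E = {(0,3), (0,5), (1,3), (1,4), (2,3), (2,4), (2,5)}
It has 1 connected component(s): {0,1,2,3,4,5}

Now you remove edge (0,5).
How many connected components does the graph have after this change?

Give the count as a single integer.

Initial component count: 1
Remove (0,5): not a bridge. Count unchanged: 1.
  After removal, components: {0,1,2,3,4,5}
New component count: 1

Answer: 1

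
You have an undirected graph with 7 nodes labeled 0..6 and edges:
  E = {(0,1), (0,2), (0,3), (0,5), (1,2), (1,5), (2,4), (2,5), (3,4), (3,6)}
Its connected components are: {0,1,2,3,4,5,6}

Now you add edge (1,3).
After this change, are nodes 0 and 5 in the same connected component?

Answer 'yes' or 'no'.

Answer: yes

Derivation:
Initial components: {0,1,2,3,4,5,6}
Adding edge (1,3): both already in same component {0,1,2,3,4,5,6}. No change.
New components: {0,1,2,3,4,5,6}
Are 0 and 5 in the same component? yes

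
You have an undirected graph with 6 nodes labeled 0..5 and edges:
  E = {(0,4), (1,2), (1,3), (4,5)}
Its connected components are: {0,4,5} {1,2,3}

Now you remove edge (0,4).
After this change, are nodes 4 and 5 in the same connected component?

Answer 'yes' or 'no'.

Answer: yes

Derivation:
Initial components: {0,4,5} {1,2,3}
Removing edge (0,4): it was a bridge — component count 2 -> 3.
New components: {0} {1,2,3} {4,5}
Are 4 and 5 in the same component? yes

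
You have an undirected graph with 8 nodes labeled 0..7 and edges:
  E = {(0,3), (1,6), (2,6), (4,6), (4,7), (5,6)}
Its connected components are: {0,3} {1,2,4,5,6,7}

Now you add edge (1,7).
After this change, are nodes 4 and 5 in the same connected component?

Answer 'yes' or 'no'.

Initial components: {0,3} {1,2,4,5,6,7}
Adding edge (1,7): both already in same component {1,2,4,5,6,7}. No change.
New components: {0,3} {1,2,4,5,6,7}
Are 4 and 5 in the same component? yes

Answer: yes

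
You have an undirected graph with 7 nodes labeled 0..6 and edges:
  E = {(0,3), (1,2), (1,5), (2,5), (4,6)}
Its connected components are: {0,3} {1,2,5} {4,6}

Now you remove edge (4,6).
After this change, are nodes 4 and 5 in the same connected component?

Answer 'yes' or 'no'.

Initial components: {0,3} {1,2,5} {4,6}
Removing edge (4,6): it was a bridge — component count 3 -> 4.
New components: {0,3} {1,2,5} {4} {6}
Are 4 and 5 in the same component? no

Answer: no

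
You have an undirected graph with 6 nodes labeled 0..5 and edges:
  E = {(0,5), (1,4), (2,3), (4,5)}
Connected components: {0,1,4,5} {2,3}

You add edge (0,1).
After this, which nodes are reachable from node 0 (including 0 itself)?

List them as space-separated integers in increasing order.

Before: nodes reachable from 0: {0,1,4,5}
Adding (0,1): both endpoints already in same component. Reachability from 0 unchanged.
After: nodes reachable from 0: {0,1,4,5}

Answer: 0 1 4 5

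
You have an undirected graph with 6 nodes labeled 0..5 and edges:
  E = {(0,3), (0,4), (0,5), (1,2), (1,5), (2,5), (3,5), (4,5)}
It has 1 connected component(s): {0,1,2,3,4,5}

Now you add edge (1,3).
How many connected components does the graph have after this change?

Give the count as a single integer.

Initial component count: 1
Add (1,3): endpoints already in same component. Count unchanged: 1.
New component count: 1

Answer: 1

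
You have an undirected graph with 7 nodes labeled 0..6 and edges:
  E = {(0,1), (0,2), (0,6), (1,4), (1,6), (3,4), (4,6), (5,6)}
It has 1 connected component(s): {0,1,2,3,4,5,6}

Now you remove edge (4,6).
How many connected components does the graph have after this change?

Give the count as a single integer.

Answer: 1

Derivation:
Initial component count: 1
Remove (4,6): not a bridge. Count unchanged: 1.
  After removal, components: {0,1,2,3,4,5,6}
New component count: 1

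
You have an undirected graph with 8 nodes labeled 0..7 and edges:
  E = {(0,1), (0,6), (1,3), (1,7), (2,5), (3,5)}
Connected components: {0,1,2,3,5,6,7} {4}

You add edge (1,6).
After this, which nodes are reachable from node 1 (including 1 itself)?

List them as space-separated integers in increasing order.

Answer: 0 1 2 3 5 6 7

Derivation:
Before: nodes reachable from 1: {0,1,2,3,5,6,7}
Adding (1,6): both endpoints already in same component. Reachability from 1 unchanged.
After: nodes reachable from 1: {0,1,2,3,5,6,7}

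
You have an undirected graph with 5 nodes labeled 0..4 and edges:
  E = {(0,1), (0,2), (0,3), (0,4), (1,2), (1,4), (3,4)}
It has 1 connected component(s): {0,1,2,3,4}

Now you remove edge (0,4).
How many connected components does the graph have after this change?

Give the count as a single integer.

Initial component count: 1
Remove (0,4): not a bridge. Count unchanged: 1.
  After removal, components: {0,1,2,3,4}
New component count: 1

Answer: 1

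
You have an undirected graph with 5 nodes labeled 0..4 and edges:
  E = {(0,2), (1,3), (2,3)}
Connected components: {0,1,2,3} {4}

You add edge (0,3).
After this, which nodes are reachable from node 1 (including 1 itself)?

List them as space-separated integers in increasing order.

Answer: 0 1 2 3

Derivation:
Before: nodes reachable from 1: {0,1,2,3}
Adding (0,3): both endpoints already in same component. Reachability from 1 unchanged.
After: nodes reachable from 1: {0,1,2,3}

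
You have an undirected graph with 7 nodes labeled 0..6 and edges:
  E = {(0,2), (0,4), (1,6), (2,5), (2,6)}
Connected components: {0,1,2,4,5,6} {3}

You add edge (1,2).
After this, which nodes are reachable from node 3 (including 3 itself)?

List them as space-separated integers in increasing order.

Answer: 3

Derivation:
Before: nodes reachable from 3: {3}
Adding (1,2): both endpoints already in same component. Reachability from 3 unchanged.
After: nodes reachable from 3: {3}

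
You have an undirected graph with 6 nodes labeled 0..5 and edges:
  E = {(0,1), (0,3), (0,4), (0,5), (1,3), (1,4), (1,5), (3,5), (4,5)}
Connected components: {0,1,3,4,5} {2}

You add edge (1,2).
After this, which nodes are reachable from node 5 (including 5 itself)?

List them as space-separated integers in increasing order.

Answer: 0 1 2 3 4 5

Derivation:
Before: nodes reachable from 5: {0,1,3,4,5}
Adding (1,2): merges 5's component with another. Reachability grows.
After: nodes reachable from 5: {0,1,2,3,4,5}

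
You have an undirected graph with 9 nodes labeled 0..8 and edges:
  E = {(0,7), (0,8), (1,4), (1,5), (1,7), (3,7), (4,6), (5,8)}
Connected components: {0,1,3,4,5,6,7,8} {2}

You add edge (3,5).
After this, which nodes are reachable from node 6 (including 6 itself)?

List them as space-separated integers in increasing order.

Answer: 0 1 3 4 5 6 7 8

Derivation:
Before: nodes reachable from 6: {0,1,3,4,5,6,7,8}
Adding (3,5): both endpoints already in same component. Reachability from 6 unchanged.
After: nodes reachable from 6: {0,1,3,4,5,6,7,8}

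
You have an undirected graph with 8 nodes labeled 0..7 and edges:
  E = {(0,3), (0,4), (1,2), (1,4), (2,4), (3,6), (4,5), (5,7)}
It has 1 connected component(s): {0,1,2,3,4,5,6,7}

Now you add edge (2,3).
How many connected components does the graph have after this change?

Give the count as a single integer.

Answer: 1

Derivation:
Initial component count: 1
Add (2,3): endpoints already in same component. Count unchanged: 1.
New component count: 1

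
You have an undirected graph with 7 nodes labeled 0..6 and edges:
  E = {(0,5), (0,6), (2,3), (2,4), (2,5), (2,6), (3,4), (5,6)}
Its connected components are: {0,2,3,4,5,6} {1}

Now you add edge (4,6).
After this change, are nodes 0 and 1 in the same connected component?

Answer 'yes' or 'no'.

Answer: no

Derivation:
Initial components: {0,2,3,4,5,6} {1}
Adding edge (4,6): both already in same component {0,2,3,4,5,6}. No change.
New components: {0,2,3,4,5,6} {1}
Are 0 and 1 in the same component? no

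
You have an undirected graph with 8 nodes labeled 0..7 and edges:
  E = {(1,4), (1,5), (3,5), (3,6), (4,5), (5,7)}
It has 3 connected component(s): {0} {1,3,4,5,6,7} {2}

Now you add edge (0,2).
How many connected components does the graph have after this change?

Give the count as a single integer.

Answer: 2

Derivation:
Initial component count: 3
Add (0,2): merges two components. Count decreases: 3 -> 2.
New component count: 2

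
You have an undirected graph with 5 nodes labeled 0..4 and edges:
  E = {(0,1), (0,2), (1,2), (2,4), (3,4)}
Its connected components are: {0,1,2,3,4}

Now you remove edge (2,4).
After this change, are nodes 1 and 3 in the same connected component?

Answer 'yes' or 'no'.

Answer: no

Derivation:
Initial components: {0,1,2,3,4}
Removing edge (2,4): it was a bridge — component count 1 -> 2.
New components: {0,1,2} {3,4}
Are 1 and 3 in the same component? no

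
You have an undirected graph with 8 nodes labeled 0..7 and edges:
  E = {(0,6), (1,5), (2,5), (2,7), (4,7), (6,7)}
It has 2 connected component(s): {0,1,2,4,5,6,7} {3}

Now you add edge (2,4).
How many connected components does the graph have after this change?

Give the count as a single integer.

Answer: 2

Derivation:
Initial component count: 2
Add (2,4): endpoints already in same component. Count unchanged: 2.
New component count: 2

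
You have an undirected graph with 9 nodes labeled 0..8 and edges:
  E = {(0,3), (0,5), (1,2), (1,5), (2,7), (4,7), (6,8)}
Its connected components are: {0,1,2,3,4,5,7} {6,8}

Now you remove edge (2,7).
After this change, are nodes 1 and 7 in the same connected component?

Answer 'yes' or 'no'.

Answer: no

Derivation:
Initial components: {0,1,2,3,4,5,7} {6,8}
Removing edge (2,7): it was a bridge — component count 2 -> 3.
New components: {0,1,2,3,5} {4,7} {6,8}
Are 1 and 7 in the same component? no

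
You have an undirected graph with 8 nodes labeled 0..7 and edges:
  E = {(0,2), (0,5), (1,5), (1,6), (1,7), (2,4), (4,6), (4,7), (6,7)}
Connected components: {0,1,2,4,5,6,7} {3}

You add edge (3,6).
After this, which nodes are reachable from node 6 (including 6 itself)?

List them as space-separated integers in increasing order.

Before: nodes reachable from 6: {0,1,2,4,5,6,7}
Adding (3,6): merges 6's component with another. Reachability grows.
After: nodes reachable from 6: {0,1,2,3,4,5,6,7}

Answer: 0 1 2 3 4 5 6 7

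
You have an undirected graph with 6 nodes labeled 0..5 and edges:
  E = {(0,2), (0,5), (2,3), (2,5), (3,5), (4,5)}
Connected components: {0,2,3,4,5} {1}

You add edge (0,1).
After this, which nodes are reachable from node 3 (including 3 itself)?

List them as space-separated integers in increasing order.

Before: nodes reachable from 3: {0,2,3,4,5}
Adding (0,1): merges 3's component with another. Reachability grows.
After: nodes reachable from 3: {0,1,2,3,4,5}

Answer: 0 1 2 3 4 5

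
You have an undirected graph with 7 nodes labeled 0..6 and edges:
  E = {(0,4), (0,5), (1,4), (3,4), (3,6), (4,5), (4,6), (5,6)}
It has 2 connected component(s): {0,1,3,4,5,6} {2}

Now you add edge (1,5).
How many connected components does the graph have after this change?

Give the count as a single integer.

Answer: 2

Derivation:
Initial component count: 2
Add (1,5): endpoints already in same component. Count unchanged: 2.
New component count: 2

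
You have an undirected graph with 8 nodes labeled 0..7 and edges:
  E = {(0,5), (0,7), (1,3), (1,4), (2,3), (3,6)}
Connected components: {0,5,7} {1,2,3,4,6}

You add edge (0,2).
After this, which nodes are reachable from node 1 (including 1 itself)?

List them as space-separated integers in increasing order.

Before: nodes reachable from 1: {1,2,3,4,6}
Adding (0,2): merges 1's component with another. Reachability grows.
After: nodes reachable from 1: {0,1,2,3,4,5,6,7}

Answer: 0 1 2 3 4 5 6 7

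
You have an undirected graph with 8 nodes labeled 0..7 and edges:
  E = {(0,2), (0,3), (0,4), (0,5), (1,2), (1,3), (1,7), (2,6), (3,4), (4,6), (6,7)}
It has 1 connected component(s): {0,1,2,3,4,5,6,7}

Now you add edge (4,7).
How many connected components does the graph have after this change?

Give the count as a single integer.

Initial component count: 1
Add (4,7): endpoints already in same component. Count unchanged: 1.
New component count: 1

Answer: 1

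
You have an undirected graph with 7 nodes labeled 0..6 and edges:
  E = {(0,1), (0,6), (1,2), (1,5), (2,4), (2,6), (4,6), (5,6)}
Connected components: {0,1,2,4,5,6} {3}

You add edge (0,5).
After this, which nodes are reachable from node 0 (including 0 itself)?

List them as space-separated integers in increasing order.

Before: nodes reachable from 0: {0,1,2,4,5,6}
Adding (0,5): both endpoints already in same component. Reachability from 0 unchanged.
After: nodes reachable from 0: {0,1,2,4,5,6}

Answer: 0 1 2 4 5 6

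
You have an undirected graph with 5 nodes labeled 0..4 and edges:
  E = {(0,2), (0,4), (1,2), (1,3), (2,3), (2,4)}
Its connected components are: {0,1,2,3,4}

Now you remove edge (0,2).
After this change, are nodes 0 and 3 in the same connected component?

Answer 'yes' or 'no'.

Answer: yes

Derivation:
Initial components: {0,1,2,3,4}
Removing edge (0,2): not a bridge — component count unchanged at 1.
New components: {0,1,2,3,4}
Are 0 and 3 in the same component? yes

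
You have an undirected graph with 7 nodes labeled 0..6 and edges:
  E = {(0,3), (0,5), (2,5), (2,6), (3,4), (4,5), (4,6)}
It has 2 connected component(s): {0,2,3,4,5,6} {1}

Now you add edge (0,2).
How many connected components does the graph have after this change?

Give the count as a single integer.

Answer: 2

Derivation:
Initial component count: 2
Add (0,2): endpoints already in same component. Count unchanged: 2.
New component count: 2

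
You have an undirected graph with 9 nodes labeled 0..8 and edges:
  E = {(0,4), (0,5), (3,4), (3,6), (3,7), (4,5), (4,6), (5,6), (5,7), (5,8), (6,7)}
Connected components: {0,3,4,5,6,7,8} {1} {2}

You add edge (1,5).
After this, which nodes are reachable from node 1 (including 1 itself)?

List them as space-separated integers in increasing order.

Before: nodes reachable from 1: {1}
Adding (1,5): merges 1's component with another. Reachability grows.
After: nodes reachable from 1: {0,1,3,4,5,6,7,8}

Answer: 0 1 3 4 5 6 7 8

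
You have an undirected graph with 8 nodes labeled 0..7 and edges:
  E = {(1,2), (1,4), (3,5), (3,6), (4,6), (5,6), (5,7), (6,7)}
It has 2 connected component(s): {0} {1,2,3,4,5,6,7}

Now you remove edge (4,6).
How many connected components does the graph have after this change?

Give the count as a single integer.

Initial component count: 2
Remove (4,6): it was a bridge. Count increases: 2 -> 3.
  After removal, components: {0} {1,2,4} {3,5,6,7}
New component count: 3

Answer: 3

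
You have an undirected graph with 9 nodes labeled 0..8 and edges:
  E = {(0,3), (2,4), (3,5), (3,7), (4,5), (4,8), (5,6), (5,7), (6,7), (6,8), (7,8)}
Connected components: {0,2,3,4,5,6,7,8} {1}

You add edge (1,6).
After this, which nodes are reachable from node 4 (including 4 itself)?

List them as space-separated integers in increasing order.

Before: nodes reachable from 4: {0,2,3,4,5,6,7,8}
Adding (1,6): merges 4's component with another. Reachability grows.
After: nodes reachable from 4: {0,1,2,3,4,5,6,7,8}

Answer: 0 1 2 3 4 5 6 7 8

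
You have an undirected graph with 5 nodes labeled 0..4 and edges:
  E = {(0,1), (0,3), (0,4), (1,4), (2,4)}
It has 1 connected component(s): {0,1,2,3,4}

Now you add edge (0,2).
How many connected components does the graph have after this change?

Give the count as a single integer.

Answer: 1

Derivation:
Initial component count: 1
Add (0,2): endpoints already in same component. Count unchanged: 1.
New component count: 1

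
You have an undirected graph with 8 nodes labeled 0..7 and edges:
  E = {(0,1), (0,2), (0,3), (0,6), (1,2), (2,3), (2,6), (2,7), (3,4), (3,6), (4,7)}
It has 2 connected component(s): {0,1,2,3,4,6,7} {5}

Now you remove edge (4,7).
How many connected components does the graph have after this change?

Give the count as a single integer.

Initial component count: 2
Remove (4,7): not a bridge. Count unchanged: 2.
  After removal, components: {0,1,2,3,4,6,7} {5}
New component count: 2

Answer: 2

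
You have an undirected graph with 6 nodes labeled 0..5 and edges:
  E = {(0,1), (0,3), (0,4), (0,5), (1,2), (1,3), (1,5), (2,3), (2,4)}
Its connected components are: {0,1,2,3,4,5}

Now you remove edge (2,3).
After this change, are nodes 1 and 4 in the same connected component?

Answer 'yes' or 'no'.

Initial components: {0,1,2,3,4,5}
Removing edge (2,3): not a bridge — component count unchanged at 1.
New components: {0,1,2,3,4,5}
Are 1 and 4 in the same component? yes

Answer: yes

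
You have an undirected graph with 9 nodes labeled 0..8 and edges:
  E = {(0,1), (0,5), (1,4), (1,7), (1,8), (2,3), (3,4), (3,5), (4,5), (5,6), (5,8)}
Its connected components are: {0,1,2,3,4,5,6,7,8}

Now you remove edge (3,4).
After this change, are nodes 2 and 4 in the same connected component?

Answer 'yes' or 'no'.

Answer: yes

Derivation:
Initial components: {0,1,2,3,4,5,6,7,8}
Removing edge (3,4): not a bridge — component count unchanged at 1.
New components: {0,1,2,3,4,5,6,7,8}
Are 2 and 4 in the same component? yes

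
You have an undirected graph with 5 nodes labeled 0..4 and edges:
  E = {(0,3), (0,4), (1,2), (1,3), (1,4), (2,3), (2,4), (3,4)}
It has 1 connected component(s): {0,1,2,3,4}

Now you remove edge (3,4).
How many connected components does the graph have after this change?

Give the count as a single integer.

Initial component count: 1
Remove (3,4): not a bridge. Count unchanged: 1.
  After removal, components: {0,1,2,3,4}
New component count: 1

Answer: 1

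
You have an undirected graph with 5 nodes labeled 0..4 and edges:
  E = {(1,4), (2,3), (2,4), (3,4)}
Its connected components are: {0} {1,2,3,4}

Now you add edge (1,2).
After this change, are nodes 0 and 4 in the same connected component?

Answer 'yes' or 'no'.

Answer: no

Derivation:
Initial components: {0} {1,2,3,4}
Adding edge (1,2): both already in same component {1,2,3,4}. No change.
New components: {0} {1,2,3,4}
Are 0 and 4 in the same component? no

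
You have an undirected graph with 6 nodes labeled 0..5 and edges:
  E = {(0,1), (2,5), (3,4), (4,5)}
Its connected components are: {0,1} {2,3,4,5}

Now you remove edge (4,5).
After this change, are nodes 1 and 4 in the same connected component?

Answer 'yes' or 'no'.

Initial components: {0,1} {2,3,4,5}
Removing edge (4,5): it was a bridge — component count 2 -> 3.
New components: {0,1} {2,5} {3,4}
Are 1 and 4 in the same component? no

Answer: no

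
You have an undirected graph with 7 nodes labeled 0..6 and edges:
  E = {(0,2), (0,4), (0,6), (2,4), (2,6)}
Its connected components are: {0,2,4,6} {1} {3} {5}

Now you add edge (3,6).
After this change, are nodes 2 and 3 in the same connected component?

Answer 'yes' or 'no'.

Answer: yes

Derivation:
Initial components: {0,2,4,6} {1} {3} {5}
Adding edge (3,6): merges {3} and {0,2,4,6}.
New components: {0,2,3,4,6} {1} {5}
Are 2 and 3 in the same component? yes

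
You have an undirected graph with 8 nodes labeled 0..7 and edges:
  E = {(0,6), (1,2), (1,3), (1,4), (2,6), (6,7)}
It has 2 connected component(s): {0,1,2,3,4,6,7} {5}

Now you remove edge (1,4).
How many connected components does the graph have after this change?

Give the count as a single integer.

Answer: 3

Derivation:
Initial component count: 2
Remove (1,4): it was a bridge. Count increases: 2 -> 3.
  After removal, components: {0,1,2,3,6,7} {4} {5}
New component count: 3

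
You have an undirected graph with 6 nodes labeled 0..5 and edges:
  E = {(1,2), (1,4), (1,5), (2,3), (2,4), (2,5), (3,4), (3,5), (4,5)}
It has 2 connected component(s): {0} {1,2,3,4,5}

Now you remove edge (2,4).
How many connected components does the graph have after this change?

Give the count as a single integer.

Initial component count: 2
Remove (2,4): not a bridge. Count unchanged: 2.
  After removal, components: {0} {1,2,3,4,5}
New component count: 2

Answer: 2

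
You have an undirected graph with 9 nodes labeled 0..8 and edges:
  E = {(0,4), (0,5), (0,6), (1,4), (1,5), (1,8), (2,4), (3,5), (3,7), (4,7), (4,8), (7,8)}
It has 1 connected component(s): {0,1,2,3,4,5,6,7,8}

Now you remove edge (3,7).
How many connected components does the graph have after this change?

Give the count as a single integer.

Initial component count: 1
Remove (3,7): not a bridge. Count unchanged: 1.
  After removal, components: {0,1,2,3,4,5,6,7,8}
New component count: 1

Answer: 1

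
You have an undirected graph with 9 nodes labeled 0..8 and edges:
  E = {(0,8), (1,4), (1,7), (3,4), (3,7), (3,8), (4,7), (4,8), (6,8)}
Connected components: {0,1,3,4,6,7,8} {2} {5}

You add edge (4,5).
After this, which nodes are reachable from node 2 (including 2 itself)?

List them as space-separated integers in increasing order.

Answer: 2

Derivation:
Before: nodes reachable from 2: {2}
Adding (4,5): merges two components, but neither contains 2. Reachability from 2 unchanged.
After: nodes reachable from 2: {2}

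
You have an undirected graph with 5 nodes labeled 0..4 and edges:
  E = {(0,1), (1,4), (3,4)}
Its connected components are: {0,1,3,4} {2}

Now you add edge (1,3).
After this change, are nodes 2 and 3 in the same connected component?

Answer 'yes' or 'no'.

Answer: no

Derivation:
Initial components: {0,1,3,4} {2}
Adding edge (1,3): both already in same component {0,1,3,4}. No change.
New components: {0,1,3,4} {2}
Are 2 and 3 in the same component? no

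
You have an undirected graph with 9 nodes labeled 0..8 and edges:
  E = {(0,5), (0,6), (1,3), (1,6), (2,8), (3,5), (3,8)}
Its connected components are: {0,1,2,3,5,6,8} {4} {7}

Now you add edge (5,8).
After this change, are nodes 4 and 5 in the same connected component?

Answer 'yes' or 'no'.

Initial components: {0,1,2,3,5,6,8} {4} {7}
Adding edge (5,8): both already in same component {0,1,2,3,5,6,8}. No change.
New components: {0,1,2,3,5,6,8} {4} {7}
Are 4 and 5 in the same component? no

Answer: no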